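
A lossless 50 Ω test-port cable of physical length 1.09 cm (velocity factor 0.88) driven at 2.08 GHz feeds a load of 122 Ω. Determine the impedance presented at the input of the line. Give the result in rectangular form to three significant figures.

λ = v/f = 0.88·c / 2.08 GHz = 0.127 m
βl = 2π·l/λ = 2π × 0.0859 = 30.9°
tan(βl) = tan(30.9°) = 0.599
Z_in = Z_0·(Z_L + jZ_0·tanβl)/(Z_0 + jZ_L·tanβl)
     = 50·(122 + j29.9)/(50 + j73.1)

Z_in ≈ 52.9 − j47.3 Ω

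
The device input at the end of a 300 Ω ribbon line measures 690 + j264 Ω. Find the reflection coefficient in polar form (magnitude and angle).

Γ = (Z_L − Z_0)/(Z_L + Z_0) = (390 + j264)/(990 + j264)
|Γ| = 471/1020 = 0.46

Γ ≈ 0.46 ∠ 19.2°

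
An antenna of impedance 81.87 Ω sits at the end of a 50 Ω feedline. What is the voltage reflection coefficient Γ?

Γ = 0.242

Γ = (Z_L − Z_0)/(Z_L + Z_0) = (81.87 − 50)/(81.87 + 50) = 31.87/131.9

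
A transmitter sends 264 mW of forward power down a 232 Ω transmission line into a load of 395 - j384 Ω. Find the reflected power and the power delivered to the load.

P_reflected ≈ 85 mW; P_delivered ≈ 179 mW

|Γ| = |(163 − j384)/(627 − j384)| = 0.567
|Γ|² = 0.322
P_refl = |Γ|²·P_inc = 85 mW, P_del = (1 − |Γ|²)·P_inc = 179 mW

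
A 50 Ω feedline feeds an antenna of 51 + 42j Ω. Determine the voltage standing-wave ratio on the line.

Γ = (Z_L − Z_0)/(Z_L + Z_0) = (1 + j42)/(101 + j42)
|Γ| = 42/109 = 0.384
VSWR = (1 + |Γ|)/(1 − |Γ|) = 1.38/0.616

VSWR ≈ 2.25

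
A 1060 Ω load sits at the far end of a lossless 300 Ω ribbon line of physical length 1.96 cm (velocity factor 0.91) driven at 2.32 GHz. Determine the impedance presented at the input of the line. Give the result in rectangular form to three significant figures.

Z_in ≈ 110 − j155 Ω

λ = v/f = 0.91·c / 2.32 GHz = 0.118 m
βl = 2π·l/λ = 2π × 0.167 = 60°
tan(βl) = tan(60°) = 1.73
Z_in = Z_0·(Z_L + jZ_0·tanβl)/(Z_0 + jZ_L·tanβl)
     = 300·(1060 + j519)/(300 + j1830)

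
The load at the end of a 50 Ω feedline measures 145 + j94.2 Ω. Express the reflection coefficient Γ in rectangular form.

Γ ≈ 0.584 + j0.201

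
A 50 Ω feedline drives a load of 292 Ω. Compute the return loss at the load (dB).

Γ = (292 − 50)/(292 + 50) = 0.708
RL = −20·log₁₀|Γ| = −20·log₁₀(0.708)

RL ≈ 3 dB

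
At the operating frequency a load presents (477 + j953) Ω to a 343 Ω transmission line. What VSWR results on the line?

VSWR ≈ 7.53

Γ = (Z_L − Z_0)/(Z_L + Z_0) = (134 + j953)/(820 + j953)
|Γ| = 962/1260 = 0.765
VSWR = (1 + |Γ|)/(1 − |Γ|) = 1.77/0.235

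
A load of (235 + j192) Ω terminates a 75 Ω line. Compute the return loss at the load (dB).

Γ = (160 + j192)/(310 + j192), |Γ| = 0.685
RL = −20·log₁₀|Γ| = −20·log₁₀(0.685)

RL ≈ 3.28 dB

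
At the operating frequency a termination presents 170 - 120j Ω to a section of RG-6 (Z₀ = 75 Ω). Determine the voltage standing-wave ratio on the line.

Γ = (Z_L − Z_0)/(Z_L + Z_0) = (95 − j120)/(245 − j120)
|Γ| = 153/273 = 0.561
VSWR = (1 + |Γ|)/(1 − |Γ|) = 1.56/0.439

VSWR ≈ 3.56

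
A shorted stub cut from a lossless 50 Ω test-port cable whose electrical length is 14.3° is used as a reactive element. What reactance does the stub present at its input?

X_in ≈ 12.7 Ω (inductive)

tan(βl) = 0.255
For a shorted stub, Z_in = jZ_0·tan(βl)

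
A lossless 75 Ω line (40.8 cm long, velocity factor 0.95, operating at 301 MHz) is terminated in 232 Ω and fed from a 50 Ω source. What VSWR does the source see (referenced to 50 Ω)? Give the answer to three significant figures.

λ = v/f = 0.95·c / 301 MHz = 0.947 m
βl = 2π·l/λ = 2π × 0.431 = 155°
tan(βl) = -0.464
Z_in = Z_0·(Z_L + jZ_0·tanβl)/(Z_0 + jZ_L·tanβl) = 92.2 + j97.5 Ω
Γ_s = (Z_in − Z_s)/(Z_in + Z_s) = (42.2 + j97.5)/(142 + j97.5), |Γ_s| = 0.616
VSWR = (1 + |Γ_s|)/(1 − |Γ_s|)

VSWR ≈ 4.21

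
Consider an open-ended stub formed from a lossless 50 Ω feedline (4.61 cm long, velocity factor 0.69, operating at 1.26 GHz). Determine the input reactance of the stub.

X_in ≈ 9.74 Ω (inductive)

λ = v/f = 0.69·c / 1.26 GHz = 0.164 m
βl = 2π·l/λ = 2π × 0.281 = 101°
tan(βl) = -5.14
For an open-ended stub, Z_in = −jZ_0·cot(βl) = −jZ_0/tan(βl)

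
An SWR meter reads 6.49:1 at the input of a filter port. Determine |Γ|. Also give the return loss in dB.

|Γ| = (S − 1)/(S + 1) = (6.49 − 1)/(6.49 + 1) = 5.49/7.49
RL = −20·log₁₀|Γ| = −20·log₁₀(0.733)

|Γ| ≈ 0.733; return loss ≈ 2.7 dB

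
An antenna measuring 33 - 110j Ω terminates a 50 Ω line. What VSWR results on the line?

VSWR ≈ 9.4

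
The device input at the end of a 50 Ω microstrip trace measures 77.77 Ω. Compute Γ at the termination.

Γ = 0.217

Γ = (Z_L − Z_0)/(Z_L + Z_0) = (77.77 − 50)/(77.77 + 50) = 27.77/127.8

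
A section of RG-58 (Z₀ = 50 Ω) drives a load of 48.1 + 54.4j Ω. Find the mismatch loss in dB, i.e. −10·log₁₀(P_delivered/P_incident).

mismatch loss ≈ 1.17 dB

Γ = (-1.9 + j54.4)/(98.1 + j54.4), |Γ| = 0.485
|Γ|² = 0.235, so P_del/P_inc = 1 − |Γ|² = 0.765
ML = −10·log₁₀(1 − |Γ|²)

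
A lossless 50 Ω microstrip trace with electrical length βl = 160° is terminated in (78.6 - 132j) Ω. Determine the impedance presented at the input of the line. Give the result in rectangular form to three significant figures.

tan(βl) = tan(160°) = -0.364
Z_in = Z_0·(Z_L + jZ_0·tanβl)/(Z_0 + jZ_L·tanβl)
     = 50·(78.6 − j150)/(1.96 − j28.6)

Z_in ≈ 271 + j119 Ω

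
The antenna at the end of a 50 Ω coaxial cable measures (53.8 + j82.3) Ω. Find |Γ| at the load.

|Γ| ≈ 0.622

Γ = (Z_L − Z_0)/(Z_L + Z_0) = (3.8 + j82.3)/(103.8 + j82.3)
|Γ| = 82.4/132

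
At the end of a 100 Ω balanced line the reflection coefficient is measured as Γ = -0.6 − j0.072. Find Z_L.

Z_L = Z_0·(1 + Γ)/(1 − Γ) = 100·(0.4 − j0.072)/(1.6 + j0.072)

Z_L ≈ 24.7 − j5.61 Ω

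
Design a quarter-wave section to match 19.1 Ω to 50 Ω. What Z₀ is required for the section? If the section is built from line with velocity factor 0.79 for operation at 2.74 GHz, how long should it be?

Z_qwt = √(Z_0·R_L) = √(50 × 19.1) = √955
λ = 0.79·c/f = 0.0865 m, so l = λ/4 = 0.0216 m

Z_qwt ≈ 30.9 Ω; length ≈ 2.16 cm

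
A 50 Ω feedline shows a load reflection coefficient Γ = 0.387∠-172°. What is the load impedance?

Z_L = Z_0·(1 + Γ)/(1 − Γ) = 50·(0.617 − j0.0539)/(1.38 + j0.0539)

Z_L ≈ 22.2 − j2.81 Ω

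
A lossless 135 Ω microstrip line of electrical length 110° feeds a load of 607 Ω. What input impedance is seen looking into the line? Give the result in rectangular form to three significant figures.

Z_in ≈ 33.8 + j46.4 Ω

tan(βl) = tan(110°) = -2.75
Z_in = Z_0·(Z_L + jZ_0·tanβl)/(Z_0 + jZ_L·tanβl)
     = 135·(607 − j371)/(135 − j1670)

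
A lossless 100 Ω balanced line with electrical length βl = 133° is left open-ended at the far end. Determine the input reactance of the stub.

tan(βl) = -1.07
For an open-ended stub, Z_in = −jZ_0·cot(βl) = −jZ_0/tan(βl)

X_in ≈ 93.3 Ω (inductive)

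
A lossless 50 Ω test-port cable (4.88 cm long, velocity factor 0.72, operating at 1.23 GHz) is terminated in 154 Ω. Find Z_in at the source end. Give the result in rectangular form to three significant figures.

Z_in ≈ 16.7 + j7.89 Ω

λ = v/f = 0.72·c / 1.23 GHz = 0.176 m
βl = 2π·l/λ = 2π × 0.278 = 100°
tan(βl) = tan(100°) = -5.65
Z_in = Z_0·(Z_L + jZ_0·tanβl)/(Z_0 + jZ_L·tanβl)
     = 50·(154 − j282)/(50 − j870)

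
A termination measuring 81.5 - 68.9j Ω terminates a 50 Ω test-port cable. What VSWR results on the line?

Γ = (Z_L − Z_0)/(Z_L + Z_0) = (31.5 − j68.9)/(131.5 − j68.9)
|Γ| = 75.8/148 = 0.51
VSWR = (1 + |Γ|)/(1 − |Γ|) = 1.51/0.49

VSWR ≈ 3.08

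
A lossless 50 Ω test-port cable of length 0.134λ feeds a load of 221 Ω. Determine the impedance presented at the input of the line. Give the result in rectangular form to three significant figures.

Z_in ≈ 19.5 − j40.7 Ω

βl = 2π × 0.134 = 48.2°
tan(βl) = tan(48.2°) = 1.12
Z_in = Z_0·(Z_L + jZ_0·tanβl)/(Z_0 + jZ_L·tanβl)
     = 50·(221 + j56)/(50 + j248)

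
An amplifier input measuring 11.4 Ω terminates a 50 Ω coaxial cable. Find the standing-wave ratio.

Γ = (11.4 − 50)/(11.4 + 50) = -0.629
VSWR = (1 + 0.629)/(1 − 0.629)

VSWR ≈ 4.39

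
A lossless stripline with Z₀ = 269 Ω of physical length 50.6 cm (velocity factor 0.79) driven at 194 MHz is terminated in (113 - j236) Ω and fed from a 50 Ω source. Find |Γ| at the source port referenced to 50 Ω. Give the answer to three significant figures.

|Γ| ≈ 0.914

λ = v/f = 0.79·c / 194 MHz = 1.22 m
βl = 2π·l/λ = 2π × 0.414 = 149°
tan(βl) = -0.598
Z_in = Z_0·(Z_L + jZ_0·tanβl)/(Z_0 + jZ_L·tanβl) = 531 − j554 Ω
Γ_s = (Z_in − Z_s)/(Z_in + Z_s) = (481 − j554)/(581 − j554), |Γ_s| = 0.914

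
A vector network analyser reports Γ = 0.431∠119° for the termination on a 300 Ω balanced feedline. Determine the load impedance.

Z_L ≈ 152 + j141 Ω

Z_L = Z_0·(1 + Γ)/(1 − Γ) = 300·(0.791 + j0.377)/(1.21 − j0.377)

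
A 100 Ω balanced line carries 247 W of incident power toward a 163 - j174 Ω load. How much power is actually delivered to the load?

|Γ| = |(63 − j174)/(263 − j174)| = 0.587
|Γ|² = 0.344
P_refl = |Γ|²·P_inc = 85.1 W, P_del = (1 − |Γ|²)·P_inc = 162 W

P_delivered ≈ 162 W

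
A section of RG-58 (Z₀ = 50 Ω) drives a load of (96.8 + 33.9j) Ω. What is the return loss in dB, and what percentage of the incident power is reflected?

RL ≈ 8.32 dB; 14.7% of incident power reflected

Γ = (46.8 + j33.9)/(146.8 + j33.9), |Γ| = 0.384
RL = −20·log₁₀(0.384) = 8.32 dB
P_refl/P_inc = |Γ|² = 0.147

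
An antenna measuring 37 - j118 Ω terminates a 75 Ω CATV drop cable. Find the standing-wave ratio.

Γ = (Z_L − Z_0)/(Z_L + Z_0) = (-38 − j118)/(112 − j118)
|Γ| = 124/163 = 0.762
VSWR = (1 + |Γ|)/(1 − |Γ|) = 1.76/0.238

VSWR ≈ 7.4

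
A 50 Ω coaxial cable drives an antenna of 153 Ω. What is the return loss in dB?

RL ≈ 5.89 dB

Γ = (153 − 50)/(153 + 50) = 0.507
RL = −20·log₁₀|Γ| = −20·log₁₀(0.507)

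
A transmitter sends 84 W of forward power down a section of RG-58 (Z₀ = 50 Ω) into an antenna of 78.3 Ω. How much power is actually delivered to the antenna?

P_delivered ≈ 79.9 W

Γ = (78.3 − 50)/(78.3 + 50) = 0.221
|Γ|² = 0.0487
P_refl = |Γ|²·P_inc = 4.09 W, P_del = (1 − |Γ|²)·P_inc = 79.9 W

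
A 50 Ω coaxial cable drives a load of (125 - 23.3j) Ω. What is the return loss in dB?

RL ≈ 7.04 dB

Γ = (75 − j23.3)/(175 − j23.3), |Γ| = 0.445
RL = −20·log₁₀|Γ| = −20·log₁₀(0.445)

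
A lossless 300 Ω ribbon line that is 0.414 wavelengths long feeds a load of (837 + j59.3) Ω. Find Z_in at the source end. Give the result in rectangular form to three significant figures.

Z_in ≈ 281 + j312 Ω

βl = 2π × 0.414 = 149°
tan(βl) = tan(149°) = -0.6
Z_in = Z_0·(Z_L + jZ_0·tanβl)/(Z_0 + jZ_L·tanβl)
     = 300·(837 − j121)/(336 − j502)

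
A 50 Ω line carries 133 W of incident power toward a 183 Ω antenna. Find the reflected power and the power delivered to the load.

Γ = (183 − 50)/(183 + 50) = 0.571
|Γ|² = 0.326
P_refl = |Γ|²·P_inc = 43.3 W, P_del = (1 − |Γ|²)·P_inc = 89.7 W

P_reflected ≈ 43.3 W; P_delivered ≈ 89.7 W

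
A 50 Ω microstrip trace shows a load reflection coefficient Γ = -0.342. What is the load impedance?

Z_L = Z_0·(1 + Γ)/(1 − Γ) = 50·(0.658)/(1.34)

Z_L ≈ 24.5 Ω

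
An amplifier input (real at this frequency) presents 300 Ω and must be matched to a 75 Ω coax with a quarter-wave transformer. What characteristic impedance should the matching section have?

Z_qwt = √(Z_0·R_L) = √(75 × 300) = √22500

Z_qwt ≈ 150 Ω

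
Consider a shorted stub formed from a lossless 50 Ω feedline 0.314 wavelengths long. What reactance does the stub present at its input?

X_in ≈ -118 Ω (capacitive)

βl = 2π × 0.314 = 113°
tan(βl) = -2.35
For a shorted stub, Z_in = jZ_0·tan(βl)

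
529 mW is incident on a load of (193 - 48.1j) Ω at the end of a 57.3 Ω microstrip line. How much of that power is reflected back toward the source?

P_reflected ≈ 169 mW

|Γ| = |(135.7 − j48.1)/(250.3 − j48.1)| = 0.565
|Γ|² = 0.319
P_refl = |Γ|²·P_inc = 169 mW, P_del = (1 − |Γ|²)·P_inc = 360 mW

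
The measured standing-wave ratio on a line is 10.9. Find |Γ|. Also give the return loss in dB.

|Γ| = (S − 1)/(S + 1) = (10.9 − 1)/(10.9 + 1) = 9.9/11.9
RL = −20·log₁₀|Γ| = −20·log₁₀(0.832)

|Γ| ≈ 0.832; return loss ≈ 1.6 dB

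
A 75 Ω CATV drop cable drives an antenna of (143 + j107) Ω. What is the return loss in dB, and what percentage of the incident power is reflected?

RL ≈ 5.65 dB; 27.3% of incident power reflected

Γ = (68 + j107)/(218 + j107), |Γ| = 0.522
RL = −20·log₁₀(0.522) = 5.65 dB
P_refl/P_inc = |Γ|² = 0.273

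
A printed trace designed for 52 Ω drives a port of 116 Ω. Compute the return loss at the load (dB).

Γ = (116 − 52)/(116 + 52) = 0.381
RL = −20·log₁₀|Γ| = −20·log₁₀(0.381)

RL ≈ 8.38 dB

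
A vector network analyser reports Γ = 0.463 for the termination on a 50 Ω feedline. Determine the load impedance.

Z_L ≈ 136 Ω

Z_L = Z_0·(1 + Γ)/(1 − Γ) = 50·(1.46)/(0.537)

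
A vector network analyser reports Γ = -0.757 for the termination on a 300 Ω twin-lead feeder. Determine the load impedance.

Z_L = Z_0·(1 + Γ)/(1 − Γ) = 300·(0.243)/(1.76)

Z_L ≈ 41.5 Ω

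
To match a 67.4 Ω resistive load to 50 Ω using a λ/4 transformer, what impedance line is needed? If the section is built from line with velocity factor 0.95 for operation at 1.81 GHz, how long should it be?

Z_qwt ≈ 58.1 Ω; length ≈ 3.94 cm

Z_qwt = √(Z_0·R_L) = √(50 × 67.4) = √3370
λ = 0.95·c/f = 0.157 m, so l = λ/4 = 0.0394 m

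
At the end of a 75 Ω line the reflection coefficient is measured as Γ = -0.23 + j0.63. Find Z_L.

Z_L ≈ 21.6 + j49.5 Ω

Z_L = Z_0·(1 + Γ)/(1 − Γ) = 75·(0.77 + j0.63)/(1.23 − j0.63)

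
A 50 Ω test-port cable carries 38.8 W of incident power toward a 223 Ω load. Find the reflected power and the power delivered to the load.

P_reflected ≈ 15.6 W; P_delivered ≈ 23.2 W

Γ = (223 − 50)/(223 + 50) = 0.634
|Γ|² = 0.402
P_refl = |Γ|²·P_inc = 15.6 W, P_del = (1 − |Γ|²)·P_inc = 23.2 W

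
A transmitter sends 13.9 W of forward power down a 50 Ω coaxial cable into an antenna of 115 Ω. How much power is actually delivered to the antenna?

Γ = (115 − 50)/(115 + 50) = 0.394
|Γ|² = 0.155
P_refl = |Γ|²·P_inc = 2.16 W, P_del = (1 − |Γ|²)·P_inc = 11.7 W

P_delivered ≈ 11.7 W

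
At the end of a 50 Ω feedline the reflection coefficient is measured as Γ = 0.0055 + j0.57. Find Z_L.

Z_L = Z_0·(1 + Γ)/(1 − Γ) = 50·(1.01 + j0.57)/(0.995 − j0.57)

Z_L ≈ 25.7 + j43.4 Ω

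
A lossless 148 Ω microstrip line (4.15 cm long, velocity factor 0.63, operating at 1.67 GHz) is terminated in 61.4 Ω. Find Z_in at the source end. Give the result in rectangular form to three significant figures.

λ = v/f = 0.63·c / 1.67 GHz = 0.113 m
βl = 2π·l/λ = 2π × 0.367 = 132°
tan(βl) = tan(132°) = -1.11
Z_in = Z_0·(Z_L + jZ_0·tanβl)/(Z_0 + jZ_L·tanβl)
     = 148·(61.4 − j164)/(148 − j68.2)

Z_in ≈ 113 − j112 Ω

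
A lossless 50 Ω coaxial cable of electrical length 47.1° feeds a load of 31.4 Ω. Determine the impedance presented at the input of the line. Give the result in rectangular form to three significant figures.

tan(βl) = tan(47.1°) = 1.08
Z_in = Z_0·(Z_L + jZ_0·tanβl)/(Z_0 + jZ_L·tanβl)
     = 50·(31.4 + j53.8)/(50 + j33.8)

Z_in ≈ 46.5 + j22.4 Ω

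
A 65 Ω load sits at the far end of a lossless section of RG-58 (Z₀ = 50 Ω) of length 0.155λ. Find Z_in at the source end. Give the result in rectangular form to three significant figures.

βl = 2π × 0.155 = 55.8°
tan(βl) = tan(55.8°) = 1.47
Z_in = Z_0·(Z_L + jZ_0·tanβl)/(Z_0 + jZ_L·tanβl)
     = 50·(65 + j73.6)/(50 + j95.6)

Z_in ≈ 44.2 − j10.9 Ω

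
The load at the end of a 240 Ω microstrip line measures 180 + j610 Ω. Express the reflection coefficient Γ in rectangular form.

Γ ≈ 0.632 + j0.534

Γ = (Z_L − Z_0)/(Z_L + Z_0) = (-60 + j610)/(420 + j610)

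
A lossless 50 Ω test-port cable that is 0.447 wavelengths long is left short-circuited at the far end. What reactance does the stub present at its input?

X_in ≈ -17.3 Ω (capacitive)

βl = 2π × 0.447 = 161°
tan(βl) = -0.346
For a short-circuited stub, Z_in = jZ_0·tan(βl)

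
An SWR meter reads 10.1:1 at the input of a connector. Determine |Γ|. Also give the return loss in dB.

|Γ| = (S − 1)/(S + 1) = (10.1 − 1)/(10.1 + 1) = 9.1/11.1
RL = −20·log₁₀|Γ| = −20·log₁₀(0.82)

|Γ| ≈ 0.82; return loss ≈ 1.73 dB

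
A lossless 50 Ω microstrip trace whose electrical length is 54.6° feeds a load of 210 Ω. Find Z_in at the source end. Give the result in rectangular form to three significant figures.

tan(βl) = tan(54.6°) = 1.41
Z_in = Z_0·(Z_L + jZ_0·tanβl)/(Z_0 + jZ_L·tanβl)
     = 50·(210 + j70.4)/(50 + j295)

Z_in ≈ 17.4 − j32.6 Ω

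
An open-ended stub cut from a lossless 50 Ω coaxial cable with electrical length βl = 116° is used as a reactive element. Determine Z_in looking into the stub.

tan(βl) = -2.05
For an open-ended stub, Z_in = −jZ_0·cot(βl) = −jZ_0/tan(βl)

Z_in ≈ +j24.4 Ω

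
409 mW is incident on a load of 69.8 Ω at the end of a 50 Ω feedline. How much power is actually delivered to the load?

P_delivered ≈ 398 mW

Γ = (69.8 − 50)/(69.8 + 50) = 0.165
|Γ|² = 0.0273
P_refl = |Γ|²·P_inc = 11.2 mW, P_del = (1 − |Γ|²)·P_inc = 398 mW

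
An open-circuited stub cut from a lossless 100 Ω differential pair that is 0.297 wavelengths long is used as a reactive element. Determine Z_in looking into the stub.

Z_in ≈ +j30.4 Ω

βl = 2π × 0.297 = 107°
tan(βl) = -3.29
For an open-circuited stub, Z_in = −jZ_0·cot(βl) = −jZ_0/tan(βl)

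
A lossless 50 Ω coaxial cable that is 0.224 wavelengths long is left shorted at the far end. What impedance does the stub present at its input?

Z_in ≈ +j303 Ω

βl = 2π × 0.224 = 80.6°
tan(βl) = 6.07
For a shorted stub, Z_in = jZ_0·tan(βl)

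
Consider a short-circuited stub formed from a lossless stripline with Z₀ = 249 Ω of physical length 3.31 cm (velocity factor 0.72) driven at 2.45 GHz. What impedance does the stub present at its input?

λ = v/f = 0.72·c / 2.45 GHz = 0.0882 m
βl = 2π·l/λ = 2π × 0.375 = 135°
tan(βl) = -0.994
For a short-circuited stub, Z_in = jZ_0·tan(βl)

Z_in ≈ −j248 Ω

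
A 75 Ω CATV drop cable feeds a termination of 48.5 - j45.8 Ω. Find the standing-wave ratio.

VSWR ≈ 2.34

Γ = (Z_L − Z_0)/(Z_L + Z_0) = (-26.5 − j45.8)/(123.5 − j45.8)
|Γ| = 52.9/132 = 0.402
VSWR = (1 + |Γ|)/(1 − |Γ|) = 1.4/0.598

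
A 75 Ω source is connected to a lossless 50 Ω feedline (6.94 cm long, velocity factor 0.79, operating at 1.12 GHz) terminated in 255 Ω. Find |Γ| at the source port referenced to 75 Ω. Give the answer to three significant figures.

λ = v/f = 0.79·c / 1.12 GHz = 0.212 m
βl = 2π·l/λ = 2π × 0.328 = 118°
tan(βl) = -1.88
Z_in = Z_0·(Z_L + jZ_0·tanβl)/(Z_0 + jZ_L·tanβl) = 12.5 + j25.4 Ω
Γ_s = (Z_in − Z_s)/(Z_in + Z_s) = (-62.5 + j25.4)/(87.5 + j25.4), |Γ_s| = 0.741

|Γ| ≈ 0.741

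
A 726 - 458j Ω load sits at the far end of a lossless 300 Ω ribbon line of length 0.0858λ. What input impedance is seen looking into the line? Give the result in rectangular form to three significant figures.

βl = 2π × 0.0858 = 30.9°
tan(βl) = tan(30.9°) = 0.598
Z_in = Z_0·(Z_L + jZ_0·tanβl)/(Z_0 + jZ_L·tanβl)
     = 300·(726 − j279)/(574 + j434)

Z_in ≈ 171 − j275 Ω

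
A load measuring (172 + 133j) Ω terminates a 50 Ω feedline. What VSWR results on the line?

Γ = (Z_L − Z_0)/(Z_L + Z_0) = (122 + j133)/(222 + j133)
|Γ| = 180/259 = 0.697
VSWR = (1 + |Γ|)/(1 − |Γ|) = 1.7/0.303

VSWR ≈ 5.61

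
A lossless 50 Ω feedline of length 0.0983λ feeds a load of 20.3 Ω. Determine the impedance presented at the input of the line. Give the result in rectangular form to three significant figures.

Z_in ≈ 28.2 + j27.4 Ω

βl = 2π × 0.0983 = 35.4°
tan(βl) = tan(35.4°) = 0.71
Z_in = Z_0·(Z_L + jZ_0·tanβl)/(Z_0 + jZ_L·tanβl)
     = 50·(20.3 + j35.5)/(50 + j14.4)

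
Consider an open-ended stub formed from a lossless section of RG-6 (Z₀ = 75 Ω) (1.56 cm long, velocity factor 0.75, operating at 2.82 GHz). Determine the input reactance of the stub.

X_in ≈ -26.7 Ω (capacitive)

λ = v/f = 0.75·c / 2.82 GHz = 0.0798 m
βl = 2π·l/λ = 2π × 0.196 = 70.4°
tan(βl) = 2.81
For an open-ended stub, Z_in = −jZ_0·cot(βl) = −jZ_0/tan(βl)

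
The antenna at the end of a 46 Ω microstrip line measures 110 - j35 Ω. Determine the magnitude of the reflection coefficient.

Γ = (Z_L − Z_0)/(Z_L + Z_0) = (64 − j35)/(156 − j35)
|Γ| = 72.9/160

|Γ| ≈ 0.456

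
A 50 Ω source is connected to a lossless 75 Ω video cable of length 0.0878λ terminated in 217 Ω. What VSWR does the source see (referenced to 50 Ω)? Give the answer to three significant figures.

βl = 2π × 0.0878 = 31.6°
tan(βl) = 0.615
Z_in = Z_0·(Z_L + jZ_0·tanβl)/(Z_0 + jZ_L·tanβl) = 71.7 − j81.6 Ω
Γ_s = (Z_in − Z_s)/(Z_in + Z_s) = (21.7 − j81.6)/(122 − j81.6), |Γ_s| = 0.576
VSWR = (1 + |Γ_s|)/(1 − |Γ_s|)

VSWR ≈ 3.72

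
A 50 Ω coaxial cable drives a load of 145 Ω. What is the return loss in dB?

Γ = (145 − 50)/(145 + 50) = 0.487
RL = −20·log₁₀|Γ| = −20·log₁₀(0.487)

RL ≈ 6.25 dB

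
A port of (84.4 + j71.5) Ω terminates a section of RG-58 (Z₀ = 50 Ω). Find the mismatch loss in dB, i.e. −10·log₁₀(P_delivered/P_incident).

mismatch loss ≈ 1.38 dB

Γ = (34.4 + j71.5)/(134.4 + j71.5), |Γ| = 0.521
|Γ|² = 0.272, so P_del/P_inc = 1 − |Γ|² = 0.728
ML = −10·log₁₀(1 − |Γ|²)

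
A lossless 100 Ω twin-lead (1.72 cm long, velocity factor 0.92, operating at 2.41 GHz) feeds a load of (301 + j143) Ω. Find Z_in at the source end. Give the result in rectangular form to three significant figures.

λ = v/f = 0.92·c / 2.41 GHz = 0.115 m
βl = 2π·l/λ = 2π × 0.15 = 54.1°
tan(βl) = tan(54.1°) = 1.38
Z_in = Z_0·(Z_L + jZ_0·tanβl)/(Z_0 + jZ_L·tanβl)
     = 100·(301 + j281)/(-97.3 + j415)

Z_in ≈ 48 − j83.7 Ω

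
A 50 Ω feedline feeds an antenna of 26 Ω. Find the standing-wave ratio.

Γ = (26 − 50)/(26 + 50) = -0.316
VSWR = (1 + 0.316)/(1 − 0.316)

VSWR ≈ 1.92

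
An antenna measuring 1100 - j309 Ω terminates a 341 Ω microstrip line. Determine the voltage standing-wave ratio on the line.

Γ = (Z_L − Z_0)/(Z_L + Z_0) = (759 − j309)/(1441 − j309)
|Γ| = 819/1470 = 0.556
VSWR = (1 + |Γ|)/(1 − |Γ|) = 1.56/0.444

VSWR ≈ 3.51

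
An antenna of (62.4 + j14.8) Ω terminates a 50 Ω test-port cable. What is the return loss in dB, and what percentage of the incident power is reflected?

RL ≈ 15.4 dB; 2.9% of incident power reflected

Γ = (12.4 + j14.8)/(112.4 + j14.8), |Γ| = 0.17
RL = −20·log₁₀(0.17) = 15.4 dB
P_refl/P_inc = |Γ|² = 0.029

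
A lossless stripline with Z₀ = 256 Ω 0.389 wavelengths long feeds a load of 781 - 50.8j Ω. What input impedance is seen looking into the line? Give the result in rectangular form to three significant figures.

βl = 2π × 0.389 = 140°
tan(βl) = tan(140°) = -0.838
Z_in = Z_0·(Z_L + jZ_0·tanβl)/(Z_0 + jZ_L·tanβl)
     = 256·(781 − j265)/(213 − j654)

Z_in ≈ 184 + j246 Ω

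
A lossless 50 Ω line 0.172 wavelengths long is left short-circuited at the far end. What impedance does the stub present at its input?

βl = 2π × 0.172 = 61.9°
tan(βl) = 1.87
For a short-circuited stub, Z_in = jZ_0·tan(βl)

Z_in ≈ +j93.7 Ω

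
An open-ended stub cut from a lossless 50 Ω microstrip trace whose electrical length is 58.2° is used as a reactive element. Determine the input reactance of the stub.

tan(βl) = 1.61
For an open-ended stub, Z_in = −jZ_0·cot(βl) = −jZ_0/tan(βl)

X_in ≈ -31 Ω (capacitive)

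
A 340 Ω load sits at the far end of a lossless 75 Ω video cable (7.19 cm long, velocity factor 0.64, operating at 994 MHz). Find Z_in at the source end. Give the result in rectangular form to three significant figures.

λ = v/f = 0.64·c / 994 MHz = 0.193 m
βl = 2π·l/λ = 2π × 0.372 = 134°
tan(βl) = tan(134°) = -1.04
Z_in = Z_0·(Z_L + jZ_0·tanβl)/(Z_0 + jZ_L·tanβl)
     = 75·(340 − j77.7)/(75 − j352)

Z_in ≈ 30.6 + j65.9 Ω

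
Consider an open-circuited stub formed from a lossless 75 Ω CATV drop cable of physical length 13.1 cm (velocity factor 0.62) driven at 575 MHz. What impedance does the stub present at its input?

λ = v/f = 0.62·c / 575 MHz = 0.323 m
βl = 2π·l/λ = 2π × 0.405 = 146°
tan(βl) = -0.68
For an open-circuited stub, Z_in = −jZ_0·cot(βl) = −jZ_0/tan(βl)

Z_in ≈ +j110 Ω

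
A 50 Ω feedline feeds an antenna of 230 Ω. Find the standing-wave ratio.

VSWR ≈ 4.6

Γ = (230 − 50)/(230 + 50) = 0.643
VSWR = (1 + 0.643)/(1 − 0.643)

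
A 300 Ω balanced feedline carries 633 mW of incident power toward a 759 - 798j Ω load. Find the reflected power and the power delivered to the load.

|Γ| = |(459 − j798)/(1059 − j798)| = 0.694
|Γ|² = 0.482
P_refl = |Γ|²·P_inc = 305 mW, P_del = (1 − |Γ|²)·P_inc = 328 mW

P_reflected ≈ 305 mW; P_delivered ≈ 328 mW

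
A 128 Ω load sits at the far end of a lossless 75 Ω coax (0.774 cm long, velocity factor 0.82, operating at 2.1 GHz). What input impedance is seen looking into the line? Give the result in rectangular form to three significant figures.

Z_in ≈ 97.6 − j40.4 Ω

λ = v/f = 0.82·c / 2.1 GHz = 0.117 m
βl = 2π·l/λ = 2π × 0.0661 = 23.8°
tan(βl) = tan(23.8°) = 0.441
Z_in = Z_0·(Z_L + jZ_0·tanβl)/(Z_0 + jZ_L·tanβl)
     = 75·(128 + j33.1)/(75 + j56.4)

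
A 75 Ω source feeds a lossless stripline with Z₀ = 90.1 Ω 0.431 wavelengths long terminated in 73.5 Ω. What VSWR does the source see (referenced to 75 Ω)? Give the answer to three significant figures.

βl = 2π × 0.431 = 155°
tan(βl) = -0.463
Z_in = Z_0·(Z_L + jZ_0·tanβl)/(Z_0 + jZ_L·tanβl) = 78.1 − j12.2 Ω
Γ_s = (Z_in − Z_s)/(Z_in + Z_s) = (3.11 − j12.2)/(153 − j12.2), |Γ_s| = 0.082
VSWR = (1 + |Γ_s|)/(1 − |Γ_s|)

VSWR ≈ 1.18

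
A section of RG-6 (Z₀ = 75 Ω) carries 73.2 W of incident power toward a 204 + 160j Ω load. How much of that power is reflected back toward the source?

P_reflected ≈ 29.9 W

|Γ| = |(129 + j160)/(279 + j160)| = 0.639
|Γ|² = 0.408
P_refl = |Γ|²·P_inc = 29.9 W, P_del = (1 − |Γ|²)·P_inc = 43.3 W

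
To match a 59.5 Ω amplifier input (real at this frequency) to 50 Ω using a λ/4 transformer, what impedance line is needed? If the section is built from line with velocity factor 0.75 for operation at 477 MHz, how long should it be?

Z_qwt ≈ 54.5 Ω; length ≈ 11.8 cm

Z_qwt = √(Z_0·R_L) = √(50 × 59.5) = √2975
λ = 0.75·c/f = 0.472 m, so l = λ/4 = 0.118 m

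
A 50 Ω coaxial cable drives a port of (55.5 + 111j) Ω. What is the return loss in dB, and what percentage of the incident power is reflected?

RL ≈ 2.78 dB; 52.7% of incident power reflected

Γ = (5.5 + j111)/(105.5 + j111), |Γ| = 0.726
RL = −20·log₁₀(0.726) = 2.78 dB
P_refl/P_inc = |Γ|² = 0.527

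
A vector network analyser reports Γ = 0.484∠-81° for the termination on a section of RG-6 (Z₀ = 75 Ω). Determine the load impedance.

Z_L = Z_0·(1 + Γ)/(1 − Γ) = 75·(1.08 − j0.478)/(0.924 + j0.478)

Z_L ≈ 53 − j66.2 Ω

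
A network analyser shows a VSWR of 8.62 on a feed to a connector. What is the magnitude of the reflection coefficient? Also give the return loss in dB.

|Γ| = (S − 1)/(S + 1) = (8.62 − 1)/(8.62 + 1) = 7.62/9.62
RL = −20·log₁₀|Γ| = −20·log₁₀(0.792)

|Γ| ≈ 0.792; return loss ≈ 2.02 dB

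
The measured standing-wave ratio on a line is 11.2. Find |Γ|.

|Γ| ≈ 0.836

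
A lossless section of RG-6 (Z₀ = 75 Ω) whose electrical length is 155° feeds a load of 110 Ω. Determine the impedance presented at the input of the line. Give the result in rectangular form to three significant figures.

tan(βl) = tan(155°) = -0.466
Z_in = Z_0·(Z_L + jZ_0·tanβl)/(Z_0 + jZ_L·tanβl)
     = 75·(110 − j35)/(75 − j51.3)

Z_in ≈ 91.2 + j27.4 Ω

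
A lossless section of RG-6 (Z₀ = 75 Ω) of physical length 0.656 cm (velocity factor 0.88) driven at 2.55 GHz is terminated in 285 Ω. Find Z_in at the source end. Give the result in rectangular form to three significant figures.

Z_in ≈ 94.4 − j119 Ω

λ = v/f = 0.88·c / 2.55 GHz = 0.104 m
βl = 2π·l/λ = 2π × 0.0634 = 22.8°
tan(βl) = tan(22.8°) = 0.421
Z_in = Z_0·(Z_L + jZ_0·tanβl)/(Z_0 + jZ_L·tanβl)
     = 75·(285 + j31.5)/(75 + j120)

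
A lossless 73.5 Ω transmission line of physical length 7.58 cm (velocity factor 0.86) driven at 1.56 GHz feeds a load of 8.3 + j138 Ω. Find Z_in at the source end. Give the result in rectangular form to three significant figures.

Z_in ≈ 3.94 + j78.8 Ω

λ = v/f = 0.86·c / 1.56 GHz = 0.165 m
βl = 2π·l/λ = 2π × 0.458 = 165°
tan(βl) = tan(165°) = -0.268
Z_in = Z_0·(Z_L + jZ_0·tanβl)/(Z_0 + jZ_L·tanβl)
     = 73.5·(8.3 + j118)/(110 − j2.22)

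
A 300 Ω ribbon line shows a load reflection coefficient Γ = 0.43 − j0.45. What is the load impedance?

Z_L = Z_0·(1 + Γ)/(1 − Γ) = 300·(1.43 − j0.45)/(0.57 + j0.45)

Z_L ≈ 348 − j512 Ω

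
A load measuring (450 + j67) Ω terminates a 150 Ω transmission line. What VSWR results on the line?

Γ = (Z_L − Z_0)/(Z_L + Z_0) = (300 + j67)/(600 + j67)
|Γ| = 307/604 = 0.509
VSWR = (1 + |Γ|)/(1 − |Γ|) = 1.51/0.491

VSWR ≈ 3.07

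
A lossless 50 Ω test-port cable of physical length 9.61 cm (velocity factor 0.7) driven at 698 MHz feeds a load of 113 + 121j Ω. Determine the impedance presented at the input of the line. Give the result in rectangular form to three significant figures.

Z_in ≈ 10.2 + j10.2 Ω

λ = v/f = 0.7·c / 698 MHz = 0.301 m
βl = 2π·l/λ = 2π × 0.319 = 115°
tan(βl) = tan(115°) = -2.15
Z_in = Z_0·(Z_L + jZ_0·tanβl)/(Z_0 + jZ_L·tanβl)
     = 50·(113 + j13.7)/(310 − j242)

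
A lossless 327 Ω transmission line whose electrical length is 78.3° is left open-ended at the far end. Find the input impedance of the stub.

Z_in ≈ −j67.7 Ω

tan(βl) = 4.83
For an open-ended stub, Z_in = −jZ_0·cot(βl) = −jZ_0/tan(βl)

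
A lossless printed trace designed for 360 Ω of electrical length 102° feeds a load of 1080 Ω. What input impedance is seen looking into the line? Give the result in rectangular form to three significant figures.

tan(βl) = tan(102°) = -4.7
Z_in = Z_0·(Z_L + jZ_0·tanβl)/(Z_0 + jZ_L·tanβl)
     = 360·(1080 − j1690)/(360 − j5080)

Z_in ≈ 125 + j67.7 Ω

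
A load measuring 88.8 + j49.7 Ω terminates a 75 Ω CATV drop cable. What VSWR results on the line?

VSWR ≈ 1.86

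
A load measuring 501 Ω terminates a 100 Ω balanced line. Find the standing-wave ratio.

Γ = (501 − 100)/(501 + 100) = 0.667
VSWR = (1 + 0.667)/(1 − 0.667)

VSWR ≈ 5.01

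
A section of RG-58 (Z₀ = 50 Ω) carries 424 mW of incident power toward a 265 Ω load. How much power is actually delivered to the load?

P_delivered ≈ 226 mW

Γ = (265 − 50)/(265 + 50) = 0.683
|Γ|² = 0.466
P_refl = |Γ|²·P_inc = 198 mW, P_del = (1 − |Γ|²)·P_inc = 226 mW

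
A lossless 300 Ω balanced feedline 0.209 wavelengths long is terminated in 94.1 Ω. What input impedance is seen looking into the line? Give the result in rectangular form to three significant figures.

βl = 2π × 0.209 = 75.2°
tan(βl) = tan(75.2°) = 3.8
Z_in = Z_0·(Z_L + jZ_0·tanβl)/(Z_0 + jZ_L·tanβl)
     = 300·(94.1 + j1140)/(300 + j357)

Z_in ≈ 600 + j425 Ω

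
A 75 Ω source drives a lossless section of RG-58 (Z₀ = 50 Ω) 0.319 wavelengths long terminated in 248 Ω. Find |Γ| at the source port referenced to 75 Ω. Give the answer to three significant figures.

|Γ| ≈ 0.741

βl = 2π × 0.319 = 115°
tan(βl) = -2.16
Z_in = Z_0·(Z_L + jZ_0·tanβl)/(Z_0 + jZ_L·tanβl) = 12.1 + j22 Ω
Γ_s = (Z_in − Z_s)/(Z_in + Z_s) = (-62.9 + j22)/(87.1 + j22), |Γ_s| = 0.741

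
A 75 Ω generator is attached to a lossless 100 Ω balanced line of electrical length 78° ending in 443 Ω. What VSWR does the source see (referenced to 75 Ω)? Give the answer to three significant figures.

VSWR ≈ 3.44

tan(βl) = 4.7
Z_in = Z_0·(Z_L + jZ_0·tanβl)/(Z_0 + jZ_L·tanβl) = 23.5 − j20.1 Ω
Γ_s = (Z_in − Z_s)/(Z_in + Z_s) = (-51.5 − j20.1)/(98.5 − j20.1), |Γ_s| = 0.549
VSWR = (1 + |Γ_s|)/(1 − |Γ_s|)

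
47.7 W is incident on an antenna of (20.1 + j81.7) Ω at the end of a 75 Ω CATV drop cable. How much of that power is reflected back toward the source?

|Γ| = |(-54.9 + j81.7)/(95.1 + j81.7)| = 0.785
|Γ|² = 0.616
P_refl = |Γ|²·P_inc = 29.4 W, P_del = (1 − |Γ|²)·P_inc = 18.3 W

P_reflected ≈ 29.4 W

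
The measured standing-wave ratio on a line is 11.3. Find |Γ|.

|Γ| ≈ 0.837

|Γ| = (S − 1)/(S + 1) = (11.3 − 1)/(11.3 + 1) = 10.3/12.3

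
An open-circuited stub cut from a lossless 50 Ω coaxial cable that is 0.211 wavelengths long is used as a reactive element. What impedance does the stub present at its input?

βl = 2π × 0.211 = 76°
tan(βl) = 4
For an open-circuited stub, Z_in = −jZ_0·cot(βl) = −jZ_0/tan(βl)

Z_in ≈ −j12.5 Ω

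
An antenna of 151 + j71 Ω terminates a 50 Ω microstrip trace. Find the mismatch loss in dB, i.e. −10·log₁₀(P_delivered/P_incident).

Γ = (101 + j71)/(201 + j71), |Γ| = 0.579
|Γ|² = 0.335, so P_del/P_inc = 1 − |Γ|² = 0.665
ML = −10·log₁₀(1 − |Γ|²)

mismatch loss ≈ 1.77 dB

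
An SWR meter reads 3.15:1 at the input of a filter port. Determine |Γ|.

|Γ| = (S − 1)/(S + 1) = (3.15 − 1)/(3.15 + 1) = 2.15/4.15

|Γ| ≈ 0.518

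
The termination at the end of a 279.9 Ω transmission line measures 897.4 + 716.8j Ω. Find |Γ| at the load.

Γ = (Z_L − Z_0)/(Z_L + Z_0) = (617.5 + j716.8)/(1177 + j716.8)
|Γ| = 946/1380

|Γ| ≈ 0.686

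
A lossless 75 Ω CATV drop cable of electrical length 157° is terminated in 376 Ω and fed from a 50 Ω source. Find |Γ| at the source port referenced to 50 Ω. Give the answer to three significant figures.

tan(βl) = -0.424
Z_in = Z_0·(Z_L + jZ_0·tanβl)/(Z_0 + jZ_L·tanβl) = 80.3 + j139 Ω
Γ_s = (Z_in − Z_s)/(Z_in + Z_s) = (30.3 + j139)/(130 + j139), |Γ_s| = 0.747

|Γ| ≈ 0.747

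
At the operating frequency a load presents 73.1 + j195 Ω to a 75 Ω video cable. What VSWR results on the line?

Γ = (Z_L − Z_0)/(Z_L + Z_0) = (-1.9 + j195)/(148.1 + j195)
|Γ| = 195/245 = 0.796
VSWR = (1 + |Γ|)/(1 − |Γ|) = 1.8/0.204

VSWR ≈ 8.82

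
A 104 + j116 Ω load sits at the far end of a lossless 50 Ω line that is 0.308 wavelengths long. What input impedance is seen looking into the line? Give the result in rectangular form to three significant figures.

βl = 2π × 0.308 = 111°
tan(βl) = tan(111°) = -2.62
Z_in = Z_0·(Z_L + jZ_0·tanβl)/(Z_0 + jZ_L·tanβl)
     = 50·(104 − j15.1)/(354 − j273)

Z_in ≈ 10.2 + j5.76 Ω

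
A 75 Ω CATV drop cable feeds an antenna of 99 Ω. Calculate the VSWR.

For a purely resistive load, VSWR = R_L/Z_0 or Z_0/R_L (whichever > 1) = 99/75

VSWR ≈ 1.32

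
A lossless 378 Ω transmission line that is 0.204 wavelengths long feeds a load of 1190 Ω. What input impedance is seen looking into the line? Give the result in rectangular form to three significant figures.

Z_in ≈ 130 − j100 Ω

βl = 2π × 0.204 = 73.4°
tan(βl) = tan(73.4°) = 3.36
Z_in = Z_0·(Z_L + jZ_0·tanβl)/(Z_0 + jZ_L·tanβl)
     = 378·(1190 + j1270)/(378 + j4000)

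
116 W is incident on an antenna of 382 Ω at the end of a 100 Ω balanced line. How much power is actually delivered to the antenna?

P_delivered ≈ 76.3 W

Γ = (382 − 100)/(382 + 100) = 0.585
|Γ|² = 0.342
P_refl = |Γ|²·P_inc = 39.7 W, P_del = (1 − |Γ|²)·P_inc = 76.3 W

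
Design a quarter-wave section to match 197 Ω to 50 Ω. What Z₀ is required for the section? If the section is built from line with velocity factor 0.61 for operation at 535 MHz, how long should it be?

Z_qwt ≈ 99.2 Ω; length ≈ 8.55 cm

Z_qwt = √(Z_0·R_L) = √(50 × 197) = √9850
λ = 0.61·c/f = 0.342 m, so l = λ/4 = 0.0855 m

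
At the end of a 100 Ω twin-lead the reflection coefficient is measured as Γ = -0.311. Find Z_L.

Z_L ≈ 52.6 Ω

Z_L = Z_0·(1 + Γ)/(1 − Γ) = 100·(0.689)/(1.31)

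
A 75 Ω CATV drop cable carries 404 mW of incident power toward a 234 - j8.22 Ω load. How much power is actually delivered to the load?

|Γ| = |(159 − j8.22)/(309 − j8.22)| = 0.515
|Γ|² = 0.265
P_refl = |Γ|²·P_inc = 107 mW, P_del = (1 − |Γ|²)·P_inc = 297 mW

P_delivered ≈ 297 mW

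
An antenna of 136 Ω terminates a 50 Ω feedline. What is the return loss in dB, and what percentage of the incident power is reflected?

RL ≈ 6.7 dB; 21.4% of incident power reflected

Γ = (136 − 50)/(136 + 50) = 0.462
RL = −20·log₁₀(0.462) = 6.7 dB
P_refl/P_inc = |Γ|² = 0.214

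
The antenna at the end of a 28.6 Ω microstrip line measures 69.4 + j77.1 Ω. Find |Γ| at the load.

|Γ| ≈ 0.7

Γ = (Z_L − Z_0)/(Z_L + Z_0) = (40.8 + j77.1)/(98 + j77.1)
|Γ| = 87.2/125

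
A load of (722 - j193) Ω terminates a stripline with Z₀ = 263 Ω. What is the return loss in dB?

Γ = (459 − j193)/(985 − j193), |Γ| = 0.496
RL = −20·log₁₀|Γ| = −20·log₁₀(0.496)

RL ≈ 6.09 dB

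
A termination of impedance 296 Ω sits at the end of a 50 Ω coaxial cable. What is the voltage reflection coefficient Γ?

Γ = (Z_L − Z_0)/(Z_L + Z_0) = (296 − 50)/(296 + 50) = 246/346

Γ = 0.711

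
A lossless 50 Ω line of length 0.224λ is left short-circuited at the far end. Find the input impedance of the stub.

βl = 2π × 0.224 = 80.6°
tan(βl) = 6.07
For a short-circuited stub, Z_in = jZ_0·tan(βl)

Z_in ≈ +j303 Ω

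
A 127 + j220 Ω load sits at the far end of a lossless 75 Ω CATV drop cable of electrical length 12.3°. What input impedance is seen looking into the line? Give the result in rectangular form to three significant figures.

tan(βl) = tan(12.3°) = 0.218
Z_in = Z_0·(Z_L + jZ_0·tanβl)/(Z_0 + jZ_L·tanβl)
     = 75·(127 + j236)/(27 + j27.7)

Z_in ≈ 500 + j144 Ω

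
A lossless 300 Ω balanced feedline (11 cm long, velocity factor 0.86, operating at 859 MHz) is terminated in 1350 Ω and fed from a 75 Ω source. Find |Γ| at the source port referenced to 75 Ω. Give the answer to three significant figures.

λ = v/f = 0.86·c / 859 MHz = 0.3 m
βl = 2π·l/λ = 2π × 0.366 = 132°
tan(βl) = -1.12
Z_in = Z_0·(Z_L + jZ_0·tanβl)/(Z_0 + jZ_L·tanβl) = 116 + j246 Ω
Γ_s = (Z_in − Z_s)/(Z_in + Z_s) = (40.6 + j246)/(191 + j246), |Γ_s| = 0.801

|Γ| ≈ 0.801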